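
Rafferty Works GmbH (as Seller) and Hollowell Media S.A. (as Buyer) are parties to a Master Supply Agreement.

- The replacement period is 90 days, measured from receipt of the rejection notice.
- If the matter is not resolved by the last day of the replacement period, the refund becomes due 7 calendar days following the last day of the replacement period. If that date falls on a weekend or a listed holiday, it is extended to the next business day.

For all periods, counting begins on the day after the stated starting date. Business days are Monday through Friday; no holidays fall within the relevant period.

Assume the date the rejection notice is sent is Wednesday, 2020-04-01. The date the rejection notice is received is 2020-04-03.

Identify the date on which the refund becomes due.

2020-07-09

The last day of the replacement period: 2020-04-03 + 90 days = 2020-07-02.
The date on which the refund becomes due: 2020-07-02 + 7 days = 2020-07-09. 2020-07-09 is a Thursday, so no roll-forward applies.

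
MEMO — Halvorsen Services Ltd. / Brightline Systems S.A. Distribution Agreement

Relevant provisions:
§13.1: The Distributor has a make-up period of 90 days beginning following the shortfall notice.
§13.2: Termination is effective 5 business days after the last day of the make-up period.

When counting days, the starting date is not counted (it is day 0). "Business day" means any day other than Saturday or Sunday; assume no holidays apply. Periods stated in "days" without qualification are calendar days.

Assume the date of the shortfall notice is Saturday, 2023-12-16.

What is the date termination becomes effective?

2024-03-22

Adding 90 calendar days to 2023-12-16 gives 2024-03-15, which is the last day of the make-up period.
The date termination becomes effective: 5 business days after Friday, 2024-03-15, skipping weekends — Mar 18, Mar 19, Mar 20, Mar 21, Mar 22 — lands on Friday, 2024-03-22.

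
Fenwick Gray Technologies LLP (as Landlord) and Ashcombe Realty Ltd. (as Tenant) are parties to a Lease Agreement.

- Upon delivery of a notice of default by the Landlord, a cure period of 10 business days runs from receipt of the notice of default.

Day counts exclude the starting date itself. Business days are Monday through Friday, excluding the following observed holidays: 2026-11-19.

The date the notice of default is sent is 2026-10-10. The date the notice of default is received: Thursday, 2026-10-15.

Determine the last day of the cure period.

2026-10-29

The last day of the cure period: counting 10 business days from Thursday, 2026-10-15 (Oct 16, Oct 19, Oct 20, Oct 21, Oct 22, Oct 23, Oct 26, Oct 27, Oct 28, Oct 29, skipping weekends) reaches Thursday, 2026-10-29.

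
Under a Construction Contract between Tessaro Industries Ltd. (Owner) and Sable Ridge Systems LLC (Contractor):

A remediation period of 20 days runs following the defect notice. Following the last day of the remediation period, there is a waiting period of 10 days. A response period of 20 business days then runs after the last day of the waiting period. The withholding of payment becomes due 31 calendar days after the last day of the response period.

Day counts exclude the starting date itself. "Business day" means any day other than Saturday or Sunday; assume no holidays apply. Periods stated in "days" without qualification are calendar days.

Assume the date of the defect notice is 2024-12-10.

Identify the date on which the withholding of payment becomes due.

2025-03-09

Adding 20 calendar days to 2024-12-10 gives 2024-12-30, which is the last day of the remediation period.
The last day of the waiting period: 10 calendar days after 2024-12-30 is 2025-01-09.
From Thursday, 2025-01-09, 20 business days (Jan 10, Jan 13, Jan 14, Jan 15, …, Feb 4, Feb 5, Feb 6, skipping weekends) brings us to Thursday, 2025-02-06, which is the last day of the response period.
Adding 31 calendar days to 2025-02-06 gives 2025-03-09, which is the date on which the withholding of payment becomes due.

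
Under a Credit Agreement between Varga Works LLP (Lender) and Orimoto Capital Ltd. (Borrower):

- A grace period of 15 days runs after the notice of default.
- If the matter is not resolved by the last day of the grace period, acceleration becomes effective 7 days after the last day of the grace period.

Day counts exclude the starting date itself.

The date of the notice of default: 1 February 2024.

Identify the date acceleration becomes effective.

23 February 2024

Adding 15 calendar days to 1 February 2024 gives 16 February 2024, which is the last day of the grace period.
Adding 7 calendar days to 16 February 2024 gives 23 February 2024, which is the date acceleration becomes effective.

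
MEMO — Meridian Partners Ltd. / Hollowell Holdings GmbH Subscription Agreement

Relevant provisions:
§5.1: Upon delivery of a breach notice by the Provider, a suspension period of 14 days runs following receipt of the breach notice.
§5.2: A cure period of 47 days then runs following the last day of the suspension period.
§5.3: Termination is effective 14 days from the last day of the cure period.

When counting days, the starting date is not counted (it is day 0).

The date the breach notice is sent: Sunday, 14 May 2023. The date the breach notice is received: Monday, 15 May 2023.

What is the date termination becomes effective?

29 July 2023

Adding 14 calendar days to 15 May 2023 gives 29 May 2023, which is the last day of the suspension period.
Adding 47 calendar days to 29 May 2023 gives 15 July 2023, which is the last day of the cure period.
The date termination becomes effective: 14 calendar days after 15 July 2023 is 29 July 2023.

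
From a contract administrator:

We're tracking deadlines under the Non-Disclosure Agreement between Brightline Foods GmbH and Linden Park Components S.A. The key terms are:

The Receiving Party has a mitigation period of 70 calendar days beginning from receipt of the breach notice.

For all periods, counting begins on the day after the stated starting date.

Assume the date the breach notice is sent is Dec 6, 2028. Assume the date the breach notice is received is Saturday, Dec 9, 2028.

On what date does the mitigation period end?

Adding 70 calendar days to Dec 9, 2028 gives Feb 17, 2029, which is the last day of the mitigation period.

Feb 17, 2029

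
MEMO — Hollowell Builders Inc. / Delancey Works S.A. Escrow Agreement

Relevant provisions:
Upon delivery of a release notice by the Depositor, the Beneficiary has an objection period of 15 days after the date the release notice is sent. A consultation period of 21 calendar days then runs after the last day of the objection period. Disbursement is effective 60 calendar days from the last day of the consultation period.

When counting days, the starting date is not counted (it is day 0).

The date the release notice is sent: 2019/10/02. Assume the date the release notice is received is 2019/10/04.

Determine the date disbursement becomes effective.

The last day of the objection period: 15 calendar days after 2019/10/02 is 2019/10/17.
Adding 21 calendar days to 2019/10/17 gives 2019/11/07, which is the last day of the consultation period.
Adding 60 calendar days to 2019/11/07 gives 2020/01/06, which is the date disbursement becomes effective.

2020/01/06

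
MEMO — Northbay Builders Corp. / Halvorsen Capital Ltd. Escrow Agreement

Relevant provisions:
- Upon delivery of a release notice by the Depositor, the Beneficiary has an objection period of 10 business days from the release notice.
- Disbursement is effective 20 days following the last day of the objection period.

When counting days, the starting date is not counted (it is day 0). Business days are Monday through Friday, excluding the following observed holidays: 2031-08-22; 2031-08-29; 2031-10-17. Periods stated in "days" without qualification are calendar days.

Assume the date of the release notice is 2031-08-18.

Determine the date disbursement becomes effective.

The last day of the objection period: counting 10 business days from Monday, 2031-08-18 (Aug 19, Aug 20, Aug 21, Aug 25, Aug 26, Aug 27, Aug 28, Sep 1, Sep 2, Sep 3, skipping weekends and the listed holidays on Aug 22, Aug 29) reaches Wednesday, 2031-09-03.
The date disbursement becomes effective: 2031-09-03 + 20 days = 2031-09-23.

2031-09-23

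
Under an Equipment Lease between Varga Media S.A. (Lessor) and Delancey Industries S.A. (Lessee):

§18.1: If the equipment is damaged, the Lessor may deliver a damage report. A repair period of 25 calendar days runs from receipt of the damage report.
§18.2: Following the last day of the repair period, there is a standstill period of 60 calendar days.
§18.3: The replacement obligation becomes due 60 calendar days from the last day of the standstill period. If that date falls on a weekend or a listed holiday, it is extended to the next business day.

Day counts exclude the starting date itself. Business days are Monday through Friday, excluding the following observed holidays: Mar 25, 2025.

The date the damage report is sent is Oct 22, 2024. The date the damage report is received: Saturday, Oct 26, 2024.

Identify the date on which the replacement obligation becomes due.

Mar 20, 2025

The last day of the repair period: Oct 26, 2024 + 25 days = Nov 20, 2024.
The last day of the standstill period: 60 calendar days after Nov 20, 2024 is Jan 19, 2025.
Adding 60 calendar days to Jan 19, 2025 gives Mar 20, 2025, which is the date on which the replacement obligation becomes due. Mar 20, 2025 is a Thursday and is not a listed holiday, so no roll-forward applies.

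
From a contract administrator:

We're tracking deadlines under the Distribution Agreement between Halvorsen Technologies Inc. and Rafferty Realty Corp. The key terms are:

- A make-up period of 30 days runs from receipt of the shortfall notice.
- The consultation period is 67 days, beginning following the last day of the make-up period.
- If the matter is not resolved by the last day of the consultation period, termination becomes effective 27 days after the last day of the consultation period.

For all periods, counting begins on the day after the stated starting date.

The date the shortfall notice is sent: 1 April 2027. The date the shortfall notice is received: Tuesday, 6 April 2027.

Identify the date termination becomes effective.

8 August 2027

The last day of the make-up period: 6 April 2027 + 30 days = 6 May 2027.
Adding 67 calendar days to 6 May 2027 gives 12 July 2027, which is the last day of the consultation period.
The date termination becomes effective: 27 calendar days after 12 July 2027 is 8 August 2027.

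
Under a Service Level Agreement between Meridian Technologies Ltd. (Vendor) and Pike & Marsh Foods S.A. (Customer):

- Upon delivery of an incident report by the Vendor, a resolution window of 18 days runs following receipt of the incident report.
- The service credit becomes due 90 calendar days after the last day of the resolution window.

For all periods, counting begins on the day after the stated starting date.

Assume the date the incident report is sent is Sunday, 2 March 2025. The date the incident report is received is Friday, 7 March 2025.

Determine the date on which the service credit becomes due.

Adding 18 calendar days to 7 March 2025 gives 25 March 2025, which is the last day of the resolution window.
Adding 90 calendar days to 25 March 2025 gives 23 June 2025, which is the date on which the service credit becomes due.

23 June 2025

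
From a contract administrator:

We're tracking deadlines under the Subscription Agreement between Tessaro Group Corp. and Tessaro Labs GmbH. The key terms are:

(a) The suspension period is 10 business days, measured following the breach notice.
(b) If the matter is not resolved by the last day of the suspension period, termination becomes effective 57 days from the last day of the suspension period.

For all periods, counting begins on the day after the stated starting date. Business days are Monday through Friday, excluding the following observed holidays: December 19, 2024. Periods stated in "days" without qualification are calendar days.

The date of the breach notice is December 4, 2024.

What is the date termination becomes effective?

February 13, 2025

From Wednesday, December 4, 2024, 10 business days (Dec 5, Dec 6, Dec 9, Dec 10, Dec 11, Dec 12, Dec 13, Dec 16, Dec 17, Dec 18, skipping weekends) brings us to Wednesday, December 18, 2024, which is the last day of the suspension period.
Adding 57 calendar days to December 18, 2024 gives February 13, 2025, which is the date termination becomes effective.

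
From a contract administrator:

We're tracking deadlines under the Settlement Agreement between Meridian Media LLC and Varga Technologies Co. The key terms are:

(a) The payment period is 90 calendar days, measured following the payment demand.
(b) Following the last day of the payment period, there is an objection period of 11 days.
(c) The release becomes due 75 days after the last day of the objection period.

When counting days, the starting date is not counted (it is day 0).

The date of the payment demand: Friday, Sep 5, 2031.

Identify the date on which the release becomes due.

The last day of the payment period: Sep 5, 2031 + 90 days = Dec 4, 2031.
The last day of the objection period: 11 calendar days after Dec 4, 2031 is Dec 15, 2031.
The date on which the release becomes due: 75 calendar days after Dec 15, 2031 is Feb 28, 2032.

Feb 28, 2032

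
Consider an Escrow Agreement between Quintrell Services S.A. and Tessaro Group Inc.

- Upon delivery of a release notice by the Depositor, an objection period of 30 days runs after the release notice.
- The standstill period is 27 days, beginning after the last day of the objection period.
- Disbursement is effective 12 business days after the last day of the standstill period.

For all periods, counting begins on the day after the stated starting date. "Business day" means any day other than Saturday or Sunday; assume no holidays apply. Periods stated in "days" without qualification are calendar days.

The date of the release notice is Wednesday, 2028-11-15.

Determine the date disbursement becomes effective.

The last day of the objection period: 30 calendar days after 2028-11-15 is 2028-12-15.
Adding 27 calendar days to 2028-12-15 gives 2029-01-11, which is the last day of the standstill period.
The date disbursement becomes effective: 12 business days after Thursday, 2029-01-11, skipping weekends — Jan 12, Jan 15, Jan 16, Jan 17, …, Jan 25, Jan 26, Jan 29 — lands on Monday, 2029-01-29.

2029-01-29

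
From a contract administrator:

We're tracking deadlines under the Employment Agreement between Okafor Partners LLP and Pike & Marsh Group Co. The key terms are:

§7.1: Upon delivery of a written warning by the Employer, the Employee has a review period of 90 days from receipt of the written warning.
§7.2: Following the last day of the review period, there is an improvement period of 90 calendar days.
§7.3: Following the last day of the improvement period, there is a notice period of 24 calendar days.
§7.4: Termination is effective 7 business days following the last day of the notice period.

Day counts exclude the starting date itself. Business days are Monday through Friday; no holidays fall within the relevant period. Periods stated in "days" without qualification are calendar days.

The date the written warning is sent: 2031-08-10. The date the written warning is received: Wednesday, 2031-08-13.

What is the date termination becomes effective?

The last day of the review period: 2031-08-13 + 90 days = 2031-11-11.
Adding 90 calendar days to 2031-11-11 gives 2032-02-09, which is the last day of the improvement period.
Adding 24 calendar days to 2032-02-09 gives 2032-03-04, which is the last day of the notice period.
From Thursday, 2032-03-04, 7 business days (Mar 5, Mar 8, Mar 9, Mar 10, Mar 11, Mar 12, Mar 15, skipping weekends) brings us to Monday, 2032-03-15, which is the date termination becomes effective.

2032-03-15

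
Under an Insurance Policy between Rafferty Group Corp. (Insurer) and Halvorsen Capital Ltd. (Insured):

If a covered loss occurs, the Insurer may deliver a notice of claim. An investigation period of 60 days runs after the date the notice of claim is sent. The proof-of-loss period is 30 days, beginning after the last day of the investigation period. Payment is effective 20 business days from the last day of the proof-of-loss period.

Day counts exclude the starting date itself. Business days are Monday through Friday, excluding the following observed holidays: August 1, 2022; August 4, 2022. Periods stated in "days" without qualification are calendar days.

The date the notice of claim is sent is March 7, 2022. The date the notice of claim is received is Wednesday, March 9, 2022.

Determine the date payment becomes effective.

July 1, 2022

The last day of the investigation period: 60 calendar days after March 7, 2022 is May 6, 2022.
Adding 30 calendar days to May 6, 2022 gives June 5, 2022, which is the last day of the proof-of-loss period.
From Sunday, June 5, 2022, 20 business days (Jun 6, Jun 7, Jun 8, Jun 9, …, Jun 29, Jun 30, Jul 1, skipping weekends) brings us to Friday, July 1, 2022, which is the date payment becomes effective.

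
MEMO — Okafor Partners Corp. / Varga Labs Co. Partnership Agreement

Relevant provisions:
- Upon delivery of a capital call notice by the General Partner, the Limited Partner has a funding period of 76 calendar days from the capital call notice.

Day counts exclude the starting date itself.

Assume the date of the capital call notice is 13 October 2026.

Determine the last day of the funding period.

Adding 76 calendar days to 13 October 2026 gives 28 December 2026, which is the last day of the funding period.

28 December 2026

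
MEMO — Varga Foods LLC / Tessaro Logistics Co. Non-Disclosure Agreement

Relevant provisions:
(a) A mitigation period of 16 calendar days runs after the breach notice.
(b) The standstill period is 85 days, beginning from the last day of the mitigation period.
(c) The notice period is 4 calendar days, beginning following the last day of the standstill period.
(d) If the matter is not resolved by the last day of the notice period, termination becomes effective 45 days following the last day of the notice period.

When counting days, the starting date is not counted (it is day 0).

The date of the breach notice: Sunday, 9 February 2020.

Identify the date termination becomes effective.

8 July 2020

The last day of the mitigation period: 9 February 2020 + 16 days = 25 February 2020.
The last day of the standstill period: 85 calendar days after 25 February 2020 is 20 May 2020.
The last day of the notice period: 20 May 2020 + 4 days = 24 May 2020.
Adding 45 calendar days to 24 May 2020 gives 8 July 2020, which is the date termination becomes effective.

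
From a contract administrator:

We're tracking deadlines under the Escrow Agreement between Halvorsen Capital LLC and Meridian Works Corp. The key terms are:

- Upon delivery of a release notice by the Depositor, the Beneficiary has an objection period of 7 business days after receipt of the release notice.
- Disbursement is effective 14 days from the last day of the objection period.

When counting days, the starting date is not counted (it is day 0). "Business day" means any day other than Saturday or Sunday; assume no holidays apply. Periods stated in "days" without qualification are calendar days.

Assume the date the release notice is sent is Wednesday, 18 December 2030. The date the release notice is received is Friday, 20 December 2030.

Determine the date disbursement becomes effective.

14 January 2031

From Friday, 20 December 2030, 7 business days (Dec 23, Dec 24, Dec 25, Dec 26, Dec 27, Dec 30, Dec 31, skipping weekends) brings us to Tuesday, 31 December 2030, which is the last day of the objection period.
The date disbursement becomes effective: 31 December 2030 + 14 days = 14 January 2031.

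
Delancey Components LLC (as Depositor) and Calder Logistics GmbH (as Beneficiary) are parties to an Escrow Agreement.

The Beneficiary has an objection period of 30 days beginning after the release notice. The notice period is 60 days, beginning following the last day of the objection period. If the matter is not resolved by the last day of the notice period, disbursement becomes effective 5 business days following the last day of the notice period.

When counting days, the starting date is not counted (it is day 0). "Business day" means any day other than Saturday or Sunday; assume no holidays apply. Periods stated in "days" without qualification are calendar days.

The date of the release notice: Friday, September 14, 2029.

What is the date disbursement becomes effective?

December 20, 2029

The last day of the objection period: September 14, 2029 + 30 days = October 14, 2029.
The last day of the notice period: 60 calendar days after October 14, 2029 is December 13, 2029.
The date disbursement becomes effective: counting 5 business days from Thursday, December 13, 2029 (Dec 14, Dec 17, Dec 18, Dec 19, Dec 20, skipping weekends) reaches Thursday, December 20, 2029.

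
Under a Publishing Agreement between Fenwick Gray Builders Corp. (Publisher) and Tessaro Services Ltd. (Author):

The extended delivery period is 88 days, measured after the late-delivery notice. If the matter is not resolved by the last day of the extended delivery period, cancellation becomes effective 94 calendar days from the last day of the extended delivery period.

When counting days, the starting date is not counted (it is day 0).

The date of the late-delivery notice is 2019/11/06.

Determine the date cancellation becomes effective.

The last day of the extended delivery period: 88 calendar days after 2019/11/06 is 2020/02/02.
The date cancellation becomes effective: 94 calendar days after 2020/02/02 is 2020/05/06.

2020/05/06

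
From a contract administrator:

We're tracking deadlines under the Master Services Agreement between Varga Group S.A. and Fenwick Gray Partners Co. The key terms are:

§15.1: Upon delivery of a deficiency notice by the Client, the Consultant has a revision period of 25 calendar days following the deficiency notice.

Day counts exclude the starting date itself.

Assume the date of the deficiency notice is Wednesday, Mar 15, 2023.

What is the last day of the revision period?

Adding 25 calendar days to Mar 15, 2023 gives Apr 9, 2023, which is the last day of the revision period.

Apr 9, 2023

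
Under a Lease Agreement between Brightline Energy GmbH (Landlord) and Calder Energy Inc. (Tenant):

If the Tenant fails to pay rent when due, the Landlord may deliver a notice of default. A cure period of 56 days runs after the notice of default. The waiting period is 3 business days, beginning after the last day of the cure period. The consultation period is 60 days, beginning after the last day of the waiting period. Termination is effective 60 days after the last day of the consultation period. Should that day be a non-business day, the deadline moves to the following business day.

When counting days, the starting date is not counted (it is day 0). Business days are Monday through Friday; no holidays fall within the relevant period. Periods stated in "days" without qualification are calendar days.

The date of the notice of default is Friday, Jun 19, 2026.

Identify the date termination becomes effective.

Dec 17, 2026

Adding 56 calendar days to Jun 19, 2026 gives Aug 14, 2026, which is the last day of the cure period.
From Friday, Aug 14, 2026, 3 business days (Aug 17, Aug 18, Aug 19, skipping weekends) brings us to Wednesday, Aug 19, 2026, which is the last day of the waiting period.
The last day of the consultation period: 60 calendar days after Aug 19, 2026 is Oct 18, 2026.
The date termination becomes effective: 60 calendar days after Oct 18, 2026 is Dec 17, 2026. Dec 17, 2026 is a Thursday, so no roll-forward applies.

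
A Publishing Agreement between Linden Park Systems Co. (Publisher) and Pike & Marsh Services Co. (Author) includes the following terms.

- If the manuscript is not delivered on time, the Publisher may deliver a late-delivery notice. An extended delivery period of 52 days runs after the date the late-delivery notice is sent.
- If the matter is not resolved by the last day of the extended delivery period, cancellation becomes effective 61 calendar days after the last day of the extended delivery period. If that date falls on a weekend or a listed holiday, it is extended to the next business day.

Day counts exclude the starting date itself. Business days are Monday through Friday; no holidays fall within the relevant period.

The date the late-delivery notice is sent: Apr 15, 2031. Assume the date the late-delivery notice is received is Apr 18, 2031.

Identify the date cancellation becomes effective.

Aug 6, 2031

The last day of the extended delivery period: 52 calendar days after Apr 15, 2031 is Jun 6, 2031.
The date cancellation becomes effective: 61 calendar days after Jun 6, 2031 is Aug 6, 2031. Aug 6, 2031 is a Wednesday, so no roll-forward applies.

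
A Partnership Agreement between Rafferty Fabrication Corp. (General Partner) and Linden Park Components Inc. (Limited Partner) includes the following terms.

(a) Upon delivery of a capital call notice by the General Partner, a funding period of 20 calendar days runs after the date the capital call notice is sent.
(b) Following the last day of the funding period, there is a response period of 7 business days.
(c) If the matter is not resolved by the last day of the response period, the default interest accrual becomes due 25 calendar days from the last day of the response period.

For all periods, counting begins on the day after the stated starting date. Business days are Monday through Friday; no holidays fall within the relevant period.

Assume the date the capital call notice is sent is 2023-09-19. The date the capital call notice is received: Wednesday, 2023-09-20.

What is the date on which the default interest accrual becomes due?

2023-11-12

Adding 20 calendar days to 2023-09-19 gives 2023-10-09, which is the last day of the funding period.
The last day of the response period: counting 7 business days from Monday, 2023-10-09 (Oct 10, Oct 11, Oct 12, Oct 13, Oct 16, Oct 17, Oct 18, skipping weekends) reaches Wednesday, 2023-10-18.
The date on which the default interest accrual becomes due: 2023-10-18 + 25 days = 2023-11-12.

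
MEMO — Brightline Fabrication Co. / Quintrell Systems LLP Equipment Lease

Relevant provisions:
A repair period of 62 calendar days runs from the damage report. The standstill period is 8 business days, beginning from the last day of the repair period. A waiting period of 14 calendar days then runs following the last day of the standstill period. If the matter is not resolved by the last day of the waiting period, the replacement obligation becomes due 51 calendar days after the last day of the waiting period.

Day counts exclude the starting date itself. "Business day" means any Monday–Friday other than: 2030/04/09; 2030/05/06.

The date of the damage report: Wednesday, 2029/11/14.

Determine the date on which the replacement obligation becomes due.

The last day of the repair period: 62 calendar days after 2029/11/14 is 2030/01/15.
From Tuesday, 2030/01/15, 8 business days (Jan 16, Jan 17, Jan 18, Jan 21, Jan 22, Jan 23, Jan 24, Jan 25, skipping weekends) brings us to Friday, 2030/01/25, which is the last day of the standstill period.
The last day of the waiting period: 14 calendar days after 2030/01/25 is 2030/02/08.
The date on which the replacement obligation becomes due: 51 calendar days after 2030/02/08 is 2030/03/31.

2030/03/31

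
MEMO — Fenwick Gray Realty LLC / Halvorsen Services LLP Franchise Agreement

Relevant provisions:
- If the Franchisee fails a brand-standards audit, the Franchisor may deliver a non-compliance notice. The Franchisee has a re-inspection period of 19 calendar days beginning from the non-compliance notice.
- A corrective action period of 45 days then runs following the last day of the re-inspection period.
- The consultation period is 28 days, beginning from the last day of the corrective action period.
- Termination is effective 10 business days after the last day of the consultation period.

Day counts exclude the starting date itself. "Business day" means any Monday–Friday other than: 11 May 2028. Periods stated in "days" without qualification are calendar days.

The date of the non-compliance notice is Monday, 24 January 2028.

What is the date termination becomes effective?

Adding 19 calendar days to 24 January 2028 gives 12 February 2028, which is the last day of the re-inspection period.
The last day of the corrective action period: 12 February 2028 + 45 days = 28 March 2028.
The last day of the consultation period: 28 March 2028 + 28 days = 25 April 2028.
From Tuesday, 25 April 2028, 10 business days (Apr 26, Apr 27, Apr 28, May 1, May 2, May 3, May 4, May 5, May 8, May 9, skipping weekends) brings us to Tuesday, 9 May 2028, which is the date termination becomes effective.

9 May 2028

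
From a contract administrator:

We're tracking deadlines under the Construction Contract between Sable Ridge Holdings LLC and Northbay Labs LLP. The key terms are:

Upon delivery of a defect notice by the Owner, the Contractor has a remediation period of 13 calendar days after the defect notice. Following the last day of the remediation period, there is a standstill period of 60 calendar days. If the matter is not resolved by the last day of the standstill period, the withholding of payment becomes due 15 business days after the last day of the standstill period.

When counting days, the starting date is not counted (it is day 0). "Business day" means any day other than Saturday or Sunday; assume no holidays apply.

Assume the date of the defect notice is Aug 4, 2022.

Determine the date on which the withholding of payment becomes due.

The last day of the remediation period: Aug 4, 2022 + 13 days = Aug 17, 2022.
The last day of the standstill period: Aug 17, 2022 + 60 days = Oct 16, 2022.
From Sunday, Oct 16, 2022, 15 business days (Oct 17, Oct 18, Oct 19, Oct 20, …, Nov 2, Nov 3, Nov 4, skipping weekends) brings us to Friday, Nov 4, 2022, which is the date on which the withholding of payment becomes due.

Nov 4, 2022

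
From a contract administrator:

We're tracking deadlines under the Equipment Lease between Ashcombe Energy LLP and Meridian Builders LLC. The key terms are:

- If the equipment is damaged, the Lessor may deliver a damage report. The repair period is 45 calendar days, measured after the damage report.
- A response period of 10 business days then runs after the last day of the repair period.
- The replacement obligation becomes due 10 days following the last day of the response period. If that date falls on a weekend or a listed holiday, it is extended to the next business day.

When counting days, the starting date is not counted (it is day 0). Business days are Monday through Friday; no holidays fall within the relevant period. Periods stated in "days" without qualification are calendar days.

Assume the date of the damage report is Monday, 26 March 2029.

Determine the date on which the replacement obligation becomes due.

4 June 2029

The last day of the repair period: 26 March 2029 + 45 days = 10 May 2029.
The last day of the response period: 10 business days after Thursday, 10 May 2029, skipping weekends — May 11, May 14, May 15, May 16, May 17, May 18, May 21, May 22, May 23, May 24 — lands on Thursday, 24 May 2029.
Adding 10 calendar days to 24 May 2029 gives 3 June 2029, which is the date on which the replacement obligation becomes due. That falls on a Sunday, so it rolls to the next business day, Monday, 4 June 2029.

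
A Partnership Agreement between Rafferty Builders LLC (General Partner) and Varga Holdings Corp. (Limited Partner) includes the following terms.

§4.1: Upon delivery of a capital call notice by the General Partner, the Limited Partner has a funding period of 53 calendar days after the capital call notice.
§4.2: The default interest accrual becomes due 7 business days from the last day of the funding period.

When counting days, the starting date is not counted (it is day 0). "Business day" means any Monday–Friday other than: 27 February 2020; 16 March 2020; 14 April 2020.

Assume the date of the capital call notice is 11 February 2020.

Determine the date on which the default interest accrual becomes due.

The last day of the funding period: 11 February 2020 + 53 days = 4 April 2020.
From Saturday, 4 April 2020, 7 business days (Apr 6, Apr 7, Apr 8, Apr 9, Apr 10, Apr 13, Apr 15, skipping weekends and the listed holiday on Apr 14) brings us to Wednesday, 15 April 2020, which is the date on which the default interest accrual becomes due.

15 April 2020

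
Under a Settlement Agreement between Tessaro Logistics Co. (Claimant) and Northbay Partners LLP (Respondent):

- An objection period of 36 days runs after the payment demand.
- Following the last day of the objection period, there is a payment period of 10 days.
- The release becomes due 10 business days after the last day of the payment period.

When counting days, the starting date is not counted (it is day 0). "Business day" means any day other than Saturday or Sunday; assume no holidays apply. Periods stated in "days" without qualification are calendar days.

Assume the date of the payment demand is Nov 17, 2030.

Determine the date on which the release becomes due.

Jan 16, 2031

The last day of the objection period: Nov 17, 2030 + 36 days = Dec 23, 2030.
The last day of the payment period: Dec 23, 2030 + 10 days = Jan 2, 2031.
The date on which the release becomes due: counting 10 business days from Thursday, Jan 2, 2031 (Jan 3, Jan 6, Jan 7, Jan 8, Jan 9, Jan 10, Jan 13, Jan 14, Jan 15, Jan 16, skipping weekends) reaches Thursday, Jan 16, 2031.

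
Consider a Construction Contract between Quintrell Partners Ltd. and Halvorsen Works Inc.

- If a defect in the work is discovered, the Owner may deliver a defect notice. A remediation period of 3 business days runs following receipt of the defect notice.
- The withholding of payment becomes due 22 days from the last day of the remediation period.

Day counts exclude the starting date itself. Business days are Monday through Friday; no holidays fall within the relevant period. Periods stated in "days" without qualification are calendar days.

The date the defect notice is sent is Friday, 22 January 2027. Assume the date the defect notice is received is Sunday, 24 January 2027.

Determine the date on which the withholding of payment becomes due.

The last day of the remediation period: 3 business days after Sunday, 24 January 2027, skipping weekends — Jan 25, Jan 26, Jan 27 — lands on Wednesday, 27 January 2027.
Adding 22 calendar days to 27 January 2027 gives 18 February 2027, which is the date on which the withholding of payment becomes due.

18 February 2027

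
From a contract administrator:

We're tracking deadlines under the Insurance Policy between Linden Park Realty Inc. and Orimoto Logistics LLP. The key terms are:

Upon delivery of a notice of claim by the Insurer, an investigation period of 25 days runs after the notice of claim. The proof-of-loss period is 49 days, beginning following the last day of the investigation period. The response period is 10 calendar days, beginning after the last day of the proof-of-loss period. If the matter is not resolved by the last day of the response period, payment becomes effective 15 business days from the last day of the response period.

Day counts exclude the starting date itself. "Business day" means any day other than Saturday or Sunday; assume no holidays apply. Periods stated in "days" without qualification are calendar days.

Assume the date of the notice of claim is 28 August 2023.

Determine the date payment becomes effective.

11 December 2023

The last day of the investigation period: 25 calendar days after 28 August 2023 is 22 September 2023.
The last day of the proof-of-loss period: 49 calendar days after 22 September 2023 is 10 November 2023.
The last day of the response period: 10 November 2023 + 10 days = 20 November 2023.
The date payment becomes effective: counting 15 business days from Monday, 20 November 2023 (Nov 21, Nov 22, Nov 23, Nov 24, …, Dec 7, Dec 8, Dec 11, skipping weekends) reaches Monday, 11 December 2023.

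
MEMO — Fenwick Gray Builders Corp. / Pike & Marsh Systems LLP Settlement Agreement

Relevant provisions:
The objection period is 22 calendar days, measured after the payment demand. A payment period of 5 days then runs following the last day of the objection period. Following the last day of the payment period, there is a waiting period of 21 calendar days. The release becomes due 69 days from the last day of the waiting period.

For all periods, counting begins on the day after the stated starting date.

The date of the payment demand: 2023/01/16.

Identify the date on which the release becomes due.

2023/05/13

Adding 22 calendar days to 2023/01/16 gives 2023/02/07, which is the last day of the objection period.
Adding 5 calendar days to 2023/02/07 gives 2023/02/12, which is the last day of the payment period.
The last day of the waiting period: 21 calendar days after 2023/02/12 is 2023/03/05.
The date on which the release becomes due: 2023/03/05 + 69 days = 2023/05/13.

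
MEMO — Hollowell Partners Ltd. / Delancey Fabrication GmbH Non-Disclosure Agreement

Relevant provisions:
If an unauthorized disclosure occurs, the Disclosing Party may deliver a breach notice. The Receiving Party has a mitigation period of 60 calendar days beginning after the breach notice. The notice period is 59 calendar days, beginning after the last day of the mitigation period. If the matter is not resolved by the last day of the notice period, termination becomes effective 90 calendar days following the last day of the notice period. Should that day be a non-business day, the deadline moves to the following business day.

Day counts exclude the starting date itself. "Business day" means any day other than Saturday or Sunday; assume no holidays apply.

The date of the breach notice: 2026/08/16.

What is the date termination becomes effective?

The last day of the mitigation period: 2026/08/16 + 60 days = 2026/10/15.
The last day of the notice period: 59 calendar days after 2026/10/15 is 2026/12/13.
Adding 90 calendar days to 2026/12/13 gives 2027/03/13, which is the date termination becomes effective. That falls on a Saturday, so it rolls to the next business day, Monday, 2027/03/15.

2027/03/15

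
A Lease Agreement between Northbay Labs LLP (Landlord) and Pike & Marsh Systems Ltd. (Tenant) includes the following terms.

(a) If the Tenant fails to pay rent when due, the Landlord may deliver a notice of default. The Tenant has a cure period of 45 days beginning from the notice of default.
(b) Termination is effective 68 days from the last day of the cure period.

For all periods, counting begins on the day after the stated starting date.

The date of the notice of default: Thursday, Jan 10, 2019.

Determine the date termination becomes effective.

Adding 45 calendar days to Jan 10, 2019 gives Feb 24, 2019, which is the last day of the cure period.
The date termination becomes effective: 68 calendar days after Feb 24, 2019 is May 3, 2019.

May 3, 2019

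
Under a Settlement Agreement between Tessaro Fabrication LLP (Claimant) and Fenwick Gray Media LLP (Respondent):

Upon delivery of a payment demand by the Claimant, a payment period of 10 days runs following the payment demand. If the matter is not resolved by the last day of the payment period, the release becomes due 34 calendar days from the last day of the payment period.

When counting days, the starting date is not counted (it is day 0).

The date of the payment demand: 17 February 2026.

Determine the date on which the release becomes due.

The last day of the payment period: 17 February 2026 + 10 days = 27 February 2026.
Adding 34 calendar days to 27 February 2026 gives 2 April 2026, which is the date on which the release becomes due.

2 April 2026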